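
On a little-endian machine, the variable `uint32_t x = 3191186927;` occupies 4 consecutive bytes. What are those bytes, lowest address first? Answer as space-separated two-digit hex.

3191186927 in hexadecimal, padded to 32 bits, is 0xBE35A5EF.
Split into bytes (most-significant first): BE 35 A5 EF.
Little-endian stores the least-significant byte at the lowest address.
So at ascending addresses the bytes are EF A5 35 BE.

EF A5 35 BE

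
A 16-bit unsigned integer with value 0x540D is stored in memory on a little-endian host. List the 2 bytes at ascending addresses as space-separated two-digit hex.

Split into bytes (most-significant first): 54 0D.
Little-endian: lowest address holds the least-significant byte.
So at ascending addresses the bytes are 0D 54.

0D 54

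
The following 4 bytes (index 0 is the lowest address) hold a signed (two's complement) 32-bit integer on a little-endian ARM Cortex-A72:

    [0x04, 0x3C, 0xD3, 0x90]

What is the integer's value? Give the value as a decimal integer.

-1865204732

Little-endian stores the least-significant byte at the lowest address.
Reassemble most-significant byte first: 90 D3 3C 04 → 0x90D33C04.
Top bit is set, so as a signed 32-bit value this is 0x90D33C04 − 2^32 = -1865204732.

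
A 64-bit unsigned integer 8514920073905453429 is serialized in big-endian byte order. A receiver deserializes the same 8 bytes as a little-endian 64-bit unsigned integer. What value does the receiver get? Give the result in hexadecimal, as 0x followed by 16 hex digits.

0x7539FA77B1122B76

8514920073905453429 in 64-bit hexadecimal is 0x762B12B177FA3975.
Stored big-endian, the bytes at ascending addresses are 76 2B 12 B1 77 FA 39 75.
Read back as little-endian, the first byte is least significant, giving 0x7539FA77B1122B76.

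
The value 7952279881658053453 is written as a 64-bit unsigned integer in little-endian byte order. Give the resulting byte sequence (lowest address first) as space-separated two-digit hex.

4D B3 B6 5C 6B 2C 5C 6E

7952279881658053453 in hexadecimal, padded to 64 bits, is 0x6E5C2C6B5CB6B34D.
Split into bytes (most-significant first): 6E 5C 2C 6B 5C B6 B3 4D.
Little-endian stores the least-significant byte at the lowest address.
So at ascending addresses the bytes are 4D B3 B6 5C 6B 2C 5C 6E.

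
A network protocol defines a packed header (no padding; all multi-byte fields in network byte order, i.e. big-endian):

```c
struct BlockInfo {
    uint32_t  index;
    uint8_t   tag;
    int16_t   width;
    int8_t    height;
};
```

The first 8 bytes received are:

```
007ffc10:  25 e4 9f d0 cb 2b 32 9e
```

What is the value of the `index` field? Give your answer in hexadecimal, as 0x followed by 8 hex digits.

`index` is the first field, at byte offset 0, occupying 4 bytes.
Bytes at offsets 0..3: 25 E4 9F D0.
Big-endian: lowest address holds the most-significant byte.
The bytes are already most-significant first: 0x25E49FD0.

0x25E49FD0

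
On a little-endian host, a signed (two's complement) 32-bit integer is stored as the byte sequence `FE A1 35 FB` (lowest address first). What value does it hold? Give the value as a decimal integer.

Little-endian stores the least-significant byte at the lowest address.
Reassemble most-significant byte first: FB 35 A1 FE → 0xFB35A1FE.
Top bit is set, so as a signed 32-bit value this is 0xFB35A1FE − 2^32 = -80371202.

-80371202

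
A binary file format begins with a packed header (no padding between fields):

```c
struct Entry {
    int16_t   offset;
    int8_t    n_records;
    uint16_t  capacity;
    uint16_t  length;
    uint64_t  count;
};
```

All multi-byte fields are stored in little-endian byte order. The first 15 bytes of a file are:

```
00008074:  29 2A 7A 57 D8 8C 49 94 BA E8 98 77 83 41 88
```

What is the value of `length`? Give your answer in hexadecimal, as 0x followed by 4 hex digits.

`length` follows `offset` (2 B), `n_records` (1 B), `capacity` (2 B), so it starts at offset 2 + 1 + 2 = 5 and occupies 2 bytes.
Bytes at offsets 5..6: 8C 49.
Little-endian stores the least-significant byte at the lowest address.
Reassemble most-significant byte first: 49 8C → 0x498C.

0x498C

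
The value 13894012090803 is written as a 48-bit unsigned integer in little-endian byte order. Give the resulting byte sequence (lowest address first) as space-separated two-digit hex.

B3 B9 A7 F3 A2 0C

13894012090803 in hexadecimal, padded to 48 bits, is 0x0CA2F3A7B9B3.
Split into bytes (most-significant first): 0C A2 F3 A7 B9 B3.
Little-endian stores the least-significant byte at the lowest address.
So at ascending addresses the bytes are B3 B9 A7 F3 A2 0C.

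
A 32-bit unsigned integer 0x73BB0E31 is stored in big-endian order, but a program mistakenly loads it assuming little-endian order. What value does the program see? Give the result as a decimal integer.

823049075

Stored big-endian, the bytes at ascending addresses are 73 BB 0E 31.
Read back as little-endian, the first byte is least significant, giving 0x310EBB73.
0x310EBB73 = 823049075.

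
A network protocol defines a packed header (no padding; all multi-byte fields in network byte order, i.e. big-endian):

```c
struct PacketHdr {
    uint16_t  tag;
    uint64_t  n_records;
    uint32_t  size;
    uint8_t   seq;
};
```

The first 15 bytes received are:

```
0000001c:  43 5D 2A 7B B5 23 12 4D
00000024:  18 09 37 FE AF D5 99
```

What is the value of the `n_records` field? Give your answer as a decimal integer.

`n_records` follows `tag` (2 bytes), so it starts at byte offset 2 and occupies 8 bytes.
Bytes at offsets 2..9: 2A 7B B5 23 12 4D 18 09.
Big-endian: lowest address holds the most-significant byte.
The bytes are already most-significant first: 0x2A7BB523124D1809.
0x2A7BB523124D1809 = 3061239533963909129.

3061239533963909129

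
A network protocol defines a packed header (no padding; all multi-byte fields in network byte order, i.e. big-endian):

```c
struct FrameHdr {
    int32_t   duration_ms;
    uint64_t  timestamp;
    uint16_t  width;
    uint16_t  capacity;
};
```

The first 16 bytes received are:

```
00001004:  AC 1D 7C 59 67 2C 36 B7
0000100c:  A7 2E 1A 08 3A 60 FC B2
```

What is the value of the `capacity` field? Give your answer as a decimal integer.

64690

`capacity` follows `duration_ms` (4 B), `timestamp` (8 B), `width` (2 B), so it starts at offset 4 + 8 + 2 = 14 and occupies 2 bytes.
Bytes at offsets 14..15: FC B2.
Big-endian: lowest address holds the most-significant byte.
The bytes are already most-significant first: 0xFCB2.
0xFCB2 = 64690.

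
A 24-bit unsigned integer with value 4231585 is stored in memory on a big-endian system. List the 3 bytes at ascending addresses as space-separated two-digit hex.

40 91 A1

4231585 in hexadecimal, padded to 24 bits, is 0x4091A1.
Split into bytes (most-significant first): 40 91 A1.
Big-endian: lowest address holds the most-significant byte.
So the memory order matches the most-significant-first order: 40 91 A1.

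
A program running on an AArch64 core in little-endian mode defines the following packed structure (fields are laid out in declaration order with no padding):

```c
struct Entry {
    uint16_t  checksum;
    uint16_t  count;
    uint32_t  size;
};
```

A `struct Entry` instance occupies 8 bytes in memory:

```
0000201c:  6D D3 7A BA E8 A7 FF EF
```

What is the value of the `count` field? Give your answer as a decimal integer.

`count` follows `checksum` (2 bytes), so it starts at byte offset 2 and occupies 2 bytes.
Bytes at offsets 2..3: 7A BA.
In little-endian order the low byte comes first in memory.
Reassemble most-significant byte first: BA 7A → 0xBA7A.
0xBA7A = 47738.

47738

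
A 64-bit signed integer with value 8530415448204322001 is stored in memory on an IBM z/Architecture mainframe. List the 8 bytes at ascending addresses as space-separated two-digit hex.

8530415448204322001 in hexadecimal, padded to 64 bits, is 0x76621FA770B924D1.
Split into bytes (most-significant first): 76 62 1F A7 70 B9 24 D1.
Big-endian stores the most-significant byte at the lowest address.
So the memory order matches the most-significant-first order: 76 62 1F A7 70 B9 24 D1.

76 62 1F A7 70 B9 24 D1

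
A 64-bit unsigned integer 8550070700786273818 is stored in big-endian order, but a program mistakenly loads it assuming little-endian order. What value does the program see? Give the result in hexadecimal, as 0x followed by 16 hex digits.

8550070700786273818 in 64-bit hexadecimal is 0x76A7F4008CD74E1A.
Stored big-endian, the bytes at ascending addresses are 76 A7 F4 00 8C D7 4E 1A.
Read back as little-endian, the first byte is least significant, giving 0x1A4ED78C00F4A776.

0x1A4ED78C00F4A776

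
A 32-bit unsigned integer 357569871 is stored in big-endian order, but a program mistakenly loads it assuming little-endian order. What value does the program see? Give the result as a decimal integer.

357569871 in 32-bit hexadecimal is 0x1550154F.
Stored big-endian, the bytes at ascending addresses are 15 50 15 4F.
Read back as little-endian, the first byte is least significant, giving 0x4F155015.
0x4F155015 = 1326796821.

1326796821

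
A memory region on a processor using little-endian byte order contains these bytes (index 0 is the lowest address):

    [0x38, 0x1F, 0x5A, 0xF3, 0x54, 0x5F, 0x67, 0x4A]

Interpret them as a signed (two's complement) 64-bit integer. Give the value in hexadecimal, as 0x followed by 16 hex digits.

In little-endian order the low byte comes first in memory.
Reassemble most-significant byte first: 4A 67 5F 54 F3 5A 1F 38 → 0x4A675F54F35A1F38.

0x4A675F54F35A1F38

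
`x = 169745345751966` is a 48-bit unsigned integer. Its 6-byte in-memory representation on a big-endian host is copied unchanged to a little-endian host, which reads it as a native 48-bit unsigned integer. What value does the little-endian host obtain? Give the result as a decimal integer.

169745345751966 in 48-bit hexadecimal is 0x9A61EB092B9E.
Stored big-endian, the bytes at ascending addresses are 9A 61 EB 09 2B 9E.
Read back as little-endian, the first byte is least significant, giving 0x9E2B09EB619A.
0x9E2B09EB619A = 173907687203226.

173907687203226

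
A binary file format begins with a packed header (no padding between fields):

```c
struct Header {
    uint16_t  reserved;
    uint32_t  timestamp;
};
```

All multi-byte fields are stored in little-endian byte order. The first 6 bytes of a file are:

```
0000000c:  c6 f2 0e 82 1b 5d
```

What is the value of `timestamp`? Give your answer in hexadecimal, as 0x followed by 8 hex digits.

0x5D1B820E

`timestamp` follows `reserved` (2 bytes), so it starts at byte offset 2 and occupies 4 bytes.
Bytes at offsets 2..5: 0E 82 1B 5D.
Little-endian stores the least-significant byte at the lowest address.
Reassemble most-significant byte first: 5D 1B 82 0E → 0x5D1B820E.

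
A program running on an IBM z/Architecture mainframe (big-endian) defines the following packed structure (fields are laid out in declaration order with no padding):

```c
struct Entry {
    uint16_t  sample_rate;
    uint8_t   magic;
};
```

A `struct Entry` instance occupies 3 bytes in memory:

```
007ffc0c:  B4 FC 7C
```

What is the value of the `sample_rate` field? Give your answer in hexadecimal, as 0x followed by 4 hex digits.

`sample_rate` is the first field, at byte offset 0, occupying 2 bytes.
Bytes at offsets 0..1: B4 FC.
In big-endian order the high byte comes first in memory.
The bytes are already most-significant first: 0xB4FC.

0xB4FC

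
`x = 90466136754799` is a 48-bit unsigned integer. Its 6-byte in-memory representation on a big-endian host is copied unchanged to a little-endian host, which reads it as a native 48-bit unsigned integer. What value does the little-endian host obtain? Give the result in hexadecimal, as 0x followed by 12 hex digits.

90466136754799 in 48-bit hexadecimal is 0x524749F20A6F.
Stored big-endian, the bytes at ascending addresses are 52 47 49 F2 0A 6F.
Read back as little-endian, the first byte is least significant, giving 0x6F0AF2494752.

0x6F0AF2494752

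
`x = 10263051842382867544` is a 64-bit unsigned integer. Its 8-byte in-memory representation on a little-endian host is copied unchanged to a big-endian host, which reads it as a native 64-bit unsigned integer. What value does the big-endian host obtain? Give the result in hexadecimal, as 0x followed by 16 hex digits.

0x582CA65046AF6D8E

10263051842382867544 in 64-bit hexadecimal is 0x8E6DAF4650A62C58.
Stored little-endian, the bytes at ascending addresses are 58 2C A6 50 46 AF 6D 8E.
Read back as big-endian, the last byte is least significant, giving 0x582CA65046AF6D8E.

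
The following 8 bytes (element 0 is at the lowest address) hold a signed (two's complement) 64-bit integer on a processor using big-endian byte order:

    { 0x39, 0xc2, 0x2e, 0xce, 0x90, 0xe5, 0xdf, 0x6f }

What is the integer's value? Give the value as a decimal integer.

Big-endian stores the most-significant byte at the lowest address.
The bytes are already most-significant first: 0x39C22ECE90E5DF6F.
0x39C22ECE90E5DF6F = 4161940470372884335.

4161940470372884335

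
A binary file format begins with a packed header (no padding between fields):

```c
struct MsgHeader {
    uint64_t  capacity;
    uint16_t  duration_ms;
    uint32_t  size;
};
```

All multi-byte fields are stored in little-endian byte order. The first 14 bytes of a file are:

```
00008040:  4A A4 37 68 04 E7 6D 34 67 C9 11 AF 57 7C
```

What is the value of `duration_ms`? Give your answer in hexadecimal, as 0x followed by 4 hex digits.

0xC967

`duration_ms` follows `capacity` (8 bytes), so it starts at byte offset 8 and occupies 2 bytes.
Bytes at offsets 8..9: 67 C9.
Little-endian: lowest address holds the least-significant byte.
Reassemble most-significant byte first: C9 67 → 0xC967.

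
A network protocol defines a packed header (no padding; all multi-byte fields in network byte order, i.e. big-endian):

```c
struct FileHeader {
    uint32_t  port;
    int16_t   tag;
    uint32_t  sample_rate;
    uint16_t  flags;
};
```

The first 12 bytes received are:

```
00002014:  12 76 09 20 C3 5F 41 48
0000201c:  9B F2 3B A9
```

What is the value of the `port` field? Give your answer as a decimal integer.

309725472

`port` is the first field, at byte offset 0, occupying 4 bytes.
Bytes at offsets 0..3: 12 76 09 20.
Big-endian: lowest address holds the most-significant byte.
The bytes are already most-significant first: 0x12760920.
0x12760920 = 309725472.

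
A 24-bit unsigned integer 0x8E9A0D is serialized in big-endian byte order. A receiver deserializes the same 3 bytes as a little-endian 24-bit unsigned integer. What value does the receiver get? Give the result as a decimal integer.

891534

Stored big-endian, the bytes at ascending addresses are 8E 9A 0D.
Read back as little-endian, the first byte is least significant, giving 0x0D9A8E.
0x0D9A8E = 891534.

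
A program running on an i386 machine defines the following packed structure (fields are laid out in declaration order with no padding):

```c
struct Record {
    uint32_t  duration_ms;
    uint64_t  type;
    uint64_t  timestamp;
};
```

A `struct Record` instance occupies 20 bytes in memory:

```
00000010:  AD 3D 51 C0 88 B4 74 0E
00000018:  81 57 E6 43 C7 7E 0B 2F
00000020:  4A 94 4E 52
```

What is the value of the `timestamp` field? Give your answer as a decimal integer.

5930840805631295175

`timestamp` follows `duration_ms` (4 B), `type` (8 B), so it starts at offset 4 + 8 = 12 and occupies 8 bytes.
Bytes at offsets 12..19: C7 7E 0B 2F 4A 94 4E 52.
Little-endian: lowest address holds the least-significant byte.
Reassemble most-significant byte first: 52 4E 94 4A 2F 0B 7E C7 → 0x524E944A2F0B7EC7.
0x524E944A2F0B7EC7 = 5930840805631295175.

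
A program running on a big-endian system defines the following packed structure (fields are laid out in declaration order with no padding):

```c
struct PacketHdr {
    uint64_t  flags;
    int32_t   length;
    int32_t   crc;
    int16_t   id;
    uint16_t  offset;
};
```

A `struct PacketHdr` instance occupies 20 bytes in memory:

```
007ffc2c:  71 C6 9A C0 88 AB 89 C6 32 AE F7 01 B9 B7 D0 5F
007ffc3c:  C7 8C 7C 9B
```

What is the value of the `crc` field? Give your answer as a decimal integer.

`crc` follows `flags` (8 B), `length` (4 B), so it starts at offset 8 + 4 = 12 and occupies 4 bytes.
Bytes at offsets 12..15: B9 B7 D0 5F.
Big-endian: lowest address holds the most-significant byte.
The bytes are already most-significant first: 0xB9B7D05F.
Top bit is set, so as a signed 32-bit value this is 0xB9B7D05F − 2^32 = -1179135905.

-1179135905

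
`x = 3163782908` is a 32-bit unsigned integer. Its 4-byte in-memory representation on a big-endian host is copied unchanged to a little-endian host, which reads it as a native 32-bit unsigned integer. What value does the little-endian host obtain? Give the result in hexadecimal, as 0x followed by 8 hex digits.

0xFC7E93BC

3163782908 in 32-bit hexadecimal is 0xBC937EFC.
Stored big-endian, the bytes at ascending addresses are BC 93 7E FC.
Read back as little-endian, the first byte is least significant, giving 0xFC7E93BC.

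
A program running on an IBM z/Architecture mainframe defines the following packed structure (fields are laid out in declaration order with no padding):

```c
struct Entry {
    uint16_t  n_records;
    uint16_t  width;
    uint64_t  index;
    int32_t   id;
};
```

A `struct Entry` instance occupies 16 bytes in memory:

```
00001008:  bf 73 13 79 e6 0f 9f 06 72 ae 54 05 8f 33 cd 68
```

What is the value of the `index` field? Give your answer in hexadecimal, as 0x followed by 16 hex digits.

`index` follows `n_records` (2 B), `width` (2 B), so it starts at offset 2 + 2 = 4 and occupies 8 bytes.
Bytes at offsets 4..11: E6 0F 9F 06 72 AE 54 05.
Big-endian stores the most-significant byte at the lowest address.
The bytes are already most-significant first: 0xE60F9F0672AE5405.

0xE60F9F0672AE5405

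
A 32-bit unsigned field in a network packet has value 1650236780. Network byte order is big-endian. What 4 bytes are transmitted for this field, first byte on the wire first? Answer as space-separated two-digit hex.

62 5C 9D 6C

1650236780 in hexadecimal, padded to 32 bits, is 0x625C9D6C.
Split into bytes (most-significant first): 62 5C 9D 6C.
In big-endian order the high byte comes first in memory.
So the memory order matches the most-significant-first order: 62 5C 9D 6C.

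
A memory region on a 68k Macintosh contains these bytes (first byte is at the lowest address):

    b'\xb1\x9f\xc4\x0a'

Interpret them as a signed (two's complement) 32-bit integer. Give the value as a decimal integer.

Big-endian stores the most-significant byte at the lowest address.
The bytes are already most-significant first: 0xB19FC40A.
Top bit is set, so as a signed 32-bit value this is 0xB19FC40A − 2^32 = -1314929654.

-1314929654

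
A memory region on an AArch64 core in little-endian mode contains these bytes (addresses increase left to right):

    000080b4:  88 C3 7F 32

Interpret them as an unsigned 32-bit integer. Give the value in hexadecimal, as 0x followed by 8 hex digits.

Little-endian stores the least-significant byte at the lowest address.
Reassemble most-significant byte first: 32 7F C3 88 → 0x327FC388.

0x327FC388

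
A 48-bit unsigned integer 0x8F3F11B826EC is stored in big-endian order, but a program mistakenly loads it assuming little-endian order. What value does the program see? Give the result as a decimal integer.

259651041050511

Stored big-endian, the bytes at ascending addresses are 8F 3F 11 B8 26 EC.
Read back as little-endian, the first byte is least significant, giving 0xEC26B8113F8F.
0xEC26B8113F8F = 259651041050511.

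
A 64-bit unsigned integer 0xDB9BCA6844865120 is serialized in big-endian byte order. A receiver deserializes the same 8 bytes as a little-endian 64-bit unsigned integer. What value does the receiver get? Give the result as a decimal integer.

Stored big-endian, the bytes at ascending addresses are DB 9B CA 68 44 86 51 20.
Read back as little-endian, the first byte is least significant, giving 0x2051864468CA9BDB.
0x2051864468CA9BDB = 2328790110701263835.

2328790110701263835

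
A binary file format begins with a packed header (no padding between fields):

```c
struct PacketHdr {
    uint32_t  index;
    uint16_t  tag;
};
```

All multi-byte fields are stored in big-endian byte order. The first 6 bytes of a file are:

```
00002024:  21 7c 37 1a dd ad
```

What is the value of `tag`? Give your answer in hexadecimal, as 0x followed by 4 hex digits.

`tag` follows `index` (4 bytes), so it starts at byte offset 4 and occupies 2 bytes.
Bytes at offsets 4..5: DD AD.
In big-endian order the high byte comes first in memory.
The bytes are already most-significant first: 0xDDAD.

0xDDAD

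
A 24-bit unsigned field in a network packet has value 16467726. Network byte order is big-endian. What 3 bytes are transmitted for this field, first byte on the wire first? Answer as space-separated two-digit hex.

FB 47 0E

16467726 in hexadecimal, padded to 24 bits, is 0xFB470E.
Split into bytes (most-significant first): FB 47 0E.
Big-endian stores the most-significant byte at the lowest address.
So the memory order matches the most-significant-first order: FB 47 0E.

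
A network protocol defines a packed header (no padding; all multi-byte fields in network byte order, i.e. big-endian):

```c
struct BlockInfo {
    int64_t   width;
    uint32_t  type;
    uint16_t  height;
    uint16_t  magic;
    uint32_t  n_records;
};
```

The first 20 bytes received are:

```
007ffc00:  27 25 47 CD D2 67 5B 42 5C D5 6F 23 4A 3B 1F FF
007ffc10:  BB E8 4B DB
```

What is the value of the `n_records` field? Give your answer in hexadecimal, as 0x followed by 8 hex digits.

`n_records` follows `width` (8 B), `type` (4 B), `height` (2 B), `magic` (2 B), so it starts at offset 8 + 4 + 2 + 2 = 16 and occupies 4 bytes.
Bytes at offsets 16..19: BB E8 4B DB.
Big-endian stores the most-significant byte at the lowest address.
The bytes are already most-significant first: 0xBBE84BDB.

0xBBE84BDB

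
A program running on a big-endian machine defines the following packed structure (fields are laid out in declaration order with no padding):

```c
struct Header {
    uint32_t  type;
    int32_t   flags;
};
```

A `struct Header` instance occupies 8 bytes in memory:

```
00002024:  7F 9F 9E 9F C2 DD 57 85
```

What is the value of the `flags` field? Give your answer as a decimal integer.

-1025681531

`flags` follows `type` (4 bytes), so it starts at byte offset 4 and occupies 4 bytes.
Bytes at offsets 4..7: C2 DD 57 85.
In big-endian order the high byte comes first in memory.
The bytes are already most-significant first: 0xC2DD5785.
Top bit is set, so as a signed 32-bit value this is 0xC2DD5785 − 2^32 = -1025681531.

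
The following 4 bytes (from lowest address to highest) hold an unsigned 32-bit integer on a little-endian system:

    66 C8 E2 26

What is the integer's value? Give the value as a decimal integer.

652396646

Little-endian: lowest address holds the least-significant byte.
Reassemble most-significant byte first: 26 E2 C8 66 → 0x26E2C866.
0x26E2C866 = 652396646.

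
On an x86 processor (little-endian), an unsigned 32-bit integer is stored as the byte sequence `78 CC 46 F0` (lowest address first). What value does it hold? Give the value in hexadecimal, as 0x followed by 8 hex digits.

In little-endian order the low byte comes first in memory.
Reassemble most-significant byte first: F0 46 CC 78 → 0xF046CC78.

0xF046CC78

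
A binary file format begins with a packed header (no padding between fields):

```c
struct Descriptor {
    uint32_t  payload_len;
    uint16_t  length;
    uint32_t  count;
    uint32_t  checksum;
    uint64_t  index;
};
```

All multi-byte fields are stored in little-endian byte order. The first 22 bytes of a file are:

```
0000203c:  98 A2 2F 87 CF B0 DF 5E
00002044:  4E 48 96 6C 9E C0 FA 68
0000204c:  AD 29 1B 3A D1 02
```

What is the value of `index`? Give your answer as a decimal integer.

`index` follows `payload_len` (4 B), `length` (2 B), `count` (4 B), `checksum` (4 B), so it starts at offset 4 + 2 + 4 + 4 = 14 and occupies 8 bytes.
Bytes at offsets 14..21: FA 68 AD 29 1B 3A D1 02.
In little-endian order the low byte comes first in memory.
Reassemble most-significant byte first: 02 D1 3A 1B 29 AD 68 FA → 0x02D13A1B29AD68FA.
0x02D13A1B29AD68FA = 203007346546141434.

203007346546141434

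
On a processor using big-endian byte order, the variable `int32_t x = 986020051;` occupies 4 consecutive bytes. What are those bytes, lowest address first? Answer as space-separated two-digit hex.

986020051 in hexadecimal, padded to 32 bits, is 0x3AC578D3.
Split into bytes (most-significant first): 3A C5 78 D3.
In big-endian order the high byte comes first in memory.
So the memory order matches the most-significant-first order: 3A C5 78 D3.

3A C5 78 D3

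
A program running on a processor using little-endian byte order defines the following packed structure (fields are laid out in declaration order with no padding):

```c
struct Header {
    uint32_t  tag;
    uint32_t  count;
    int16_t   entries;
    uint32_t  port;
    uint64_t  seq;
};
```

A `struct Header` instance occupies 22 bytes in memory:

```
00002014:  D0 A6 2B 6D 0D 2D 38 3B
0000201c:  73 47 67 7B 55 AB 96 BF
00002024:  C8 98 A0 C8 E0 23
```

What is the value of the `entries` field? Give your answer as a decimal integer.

18291

`entries` follows `tag` (4 B), `count` (4 B), so it starts at offset 4 + 4 = 8 and occupies 2 bytes.
Bytes at offsets 8..9: 73 47.
Little-endian stores the least-significant byte at the lowest address.
Reassemble most-significant byte first: 47 73 → 0x4773.
0x4773 = 18291.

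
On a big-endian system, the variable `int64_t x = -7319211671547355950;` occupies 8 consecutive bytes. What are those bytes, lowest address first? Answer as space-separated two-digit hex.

Two's complement of -7319211671547355950 in 64 bits: 7319211671547355950 = 0x6593103C8679232E; invert → 0x9A6CEFC37986DCD1; add 1 → 0x9A6CEFC37986DCD2.
Split into bytes (most-significant first): 9A 6C EF C3 79 86 DC D2.
Big-endian stores the most-significant byte at the lowest address.
So the memory order matches the most-significant-first order: 9A 6C EF C3 79 86 DC D2.

9A 6C EF C3 79 86 DC D2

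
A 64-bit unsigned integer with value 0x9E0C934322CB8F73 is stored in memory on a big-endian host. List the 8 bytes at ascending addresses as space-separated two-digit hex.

Split into bytes (most-significant first): 9E 0C 93 43 22 CB 8F 73.
Big-endian: lowest address holds the most-significant byte.
So the memory order matches the most-significant-first order: 9E 0C 93 43 22 CB 8F 73.

9E 0C 93 43 22 CB 8F 73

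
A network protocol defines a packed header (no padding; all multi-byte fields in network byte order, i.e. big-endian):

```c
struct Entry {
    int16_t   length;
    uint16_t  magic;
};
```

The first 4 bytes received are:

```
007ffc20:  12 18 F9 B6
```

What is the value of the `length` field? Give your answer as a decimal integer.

`length` is the first field, at byte offset 0, occupying 2 bytes.
Bytes at offsets 0..1: 12 18.
Big-endian: lowest address holds the most-significant byte.
The bytes are already most-significant first: 0x1218.
0x1218 = 4632.

4632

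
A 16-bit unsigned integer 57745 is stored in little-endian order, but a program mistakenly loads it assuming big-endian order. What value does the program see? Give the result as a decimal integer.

37345

57745 in 16-bit hexadecimal is 0xE191.
Stored little-endian, the bytes at ascending addresses are 91 E1.
Read back as big-endian, the last byte is least significant, giving 0x91E1.
0x91E1 = 37345.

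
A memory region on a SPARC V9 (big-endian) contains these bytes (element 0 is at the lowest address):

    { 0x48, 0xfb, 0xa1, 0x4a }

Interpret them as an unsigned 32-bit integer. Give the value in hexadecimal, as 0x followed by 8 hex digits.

0x48FBA14A

Big-endian: lowest address holds the most-significant byte.
The bytes are already most-significant first: 0x48FBA14A.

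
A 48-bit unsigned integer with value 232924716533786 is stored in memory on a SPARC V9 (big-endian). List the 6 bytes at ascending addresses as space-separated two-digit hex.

D3 D8 02 FD 08 1A

232924716533786 in hexadecimal, padded to 48 bits, is 0xD3D802FD081A.
Split into bytes (most-significant first): D3 D8 02 FD 08 1A.
In big-endian order the high byte comes first in memory.
So the memory order matches the most-significant-first order: D3 D8 02 FD 08 1A.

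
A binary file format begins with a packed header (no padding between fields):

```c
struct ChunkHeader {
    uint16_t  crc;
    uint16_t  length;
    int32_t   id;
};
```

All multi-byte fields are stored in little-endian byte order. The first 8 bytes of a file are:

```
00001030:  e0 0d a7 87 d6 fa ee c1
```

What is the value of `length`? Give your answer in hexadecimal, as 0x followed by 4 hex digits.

0x87A7

`length` follows `crc` (2 bytes), so it starts at byte offset 2 and occupies 2 bytes.
Bytes at offsets 2..3: A7 87.
Little-endian: lowest address holds the least-significant byte.
Reassemble most-significant byte first: 87 A7 → 0x87A7.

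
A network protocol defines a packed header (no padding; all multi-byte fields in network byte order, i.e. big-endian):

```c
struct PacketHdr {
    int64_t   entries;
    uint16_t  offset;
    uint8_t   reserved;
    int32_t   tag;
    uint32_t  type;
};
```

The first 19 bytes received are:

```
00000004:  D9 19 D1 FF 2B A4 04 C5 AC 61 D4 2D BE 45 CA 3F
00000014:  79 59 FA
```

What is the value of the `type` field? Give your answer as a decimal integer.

`type` follows `entries` (8 B), `offset` (2 B), `reserved` (1 B), `tag` (4 B), so it starts at offset 8 + 2 + 1 + 4 = 15 and occupies 4 bytes.
Bytes at offsets 15..18: 3F 79 59 FA.
In big-endian order the high byte comes first in memory.
The bytes are already most-significant first: 0x3F7959FA.
0x3F7959FA = 1064917498.

1064917498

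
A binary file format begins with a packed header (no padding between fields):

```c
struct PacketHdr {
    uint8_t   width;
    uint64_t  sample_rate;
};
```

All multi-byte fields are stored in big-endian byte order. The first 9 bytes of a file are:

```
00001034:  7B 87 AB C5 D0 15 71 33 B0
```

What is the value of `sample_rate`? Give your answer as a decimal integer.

`sample_rate` follows `width` (1 byte), so it starts at byte offset 1 and occupies 8 bytes.
Bytes at offsets 1..8: 87 AB C5 D0 15 71 33 B0.
Big-endian stores the most-significant byte at the lowest address.
The bytes are already most-significant first: 0x87ABC5D0157133B0.
0x87ABC5D0157133B0 = 9776124913641403312.

9776124913641403312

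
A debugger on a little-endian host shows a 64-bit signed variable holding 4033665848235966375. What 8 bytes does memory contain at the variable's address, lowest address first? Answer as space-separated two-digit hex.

A7 BF BA BA B7 75 FA 37

4033665848235966375 in hexadecimal, padded to 64 bits, is 0x37FA75B7BABABFA7.
Split into bytes (most-significant first): 37 FA 75 B7 BA BA BF A7.
Little-endian: lowest address holds the least-significant byte.
So at ascending addresses the bytes are A7 BF BA BA B7 75 FA 37.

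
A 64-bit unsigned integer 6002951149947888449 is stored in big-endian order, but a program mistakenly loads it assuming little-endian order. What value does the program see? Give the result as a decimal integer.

4729811020519067219

6002951149947888449 in 64-bit hexadecimal is 0x534EC44410AAA341.
Stored big-endian, the bytes at ascending addresses are 53 4E C4 44 10 AA A3 41.
Read back as little-endian, the first byte is least significant, giving 0x41A3AA1044C44E53.
0x41A3AA1044C44E53 = 4729811020519067219.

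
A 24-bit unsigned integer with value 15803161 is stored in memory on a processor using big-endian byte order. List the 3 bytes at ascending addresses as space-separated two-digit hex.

F1 23 19

15803161 in hexadecimal, padded to 24 bits, is 0xF12319.
Split into bytes (most-significant first): F1 23 19.
In big-endian order the high byte comes first in memory.
So the memory order matches the most-significant-first order: F1 23 19.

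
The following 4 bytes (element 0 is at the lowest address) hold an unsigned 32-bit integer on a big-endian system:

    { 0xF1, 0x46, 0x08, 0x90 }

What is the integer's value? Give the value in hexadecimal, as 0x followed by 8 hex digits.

Big-endian: lowest address holds the most-significant byte.
The bytes are already most-significant first: 0xF1460890.

0xF1460890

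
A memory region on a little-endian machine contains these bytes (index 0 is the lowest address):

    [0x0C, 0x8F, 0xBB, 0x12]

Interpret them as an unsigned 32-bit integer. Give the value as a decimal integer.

In little-endian order the low byte comes first in memory.
Reassemble most-significant byte first: 12 BB 8F 0C → 0x12BB8F0C.
0x12BB8F0C = 314281740.

314281740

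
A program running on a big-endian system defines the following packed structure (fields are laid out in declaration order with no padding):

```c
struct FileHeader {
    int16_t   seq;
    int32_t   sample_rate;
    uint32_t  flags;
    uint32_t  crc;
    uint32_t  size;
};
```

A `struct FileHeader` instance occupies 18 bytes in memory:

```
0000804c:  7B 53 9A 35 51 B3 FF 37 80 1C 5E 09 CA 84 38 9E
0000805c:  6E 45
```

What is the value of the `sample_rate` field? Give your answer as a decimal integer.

`sample_rate` follows `seq` (2 bytes), so it starts at byte offset 2 and occupies 4 bytes.
Bytes at offsets 2..5: 9A 35 51 B3.
Big-endian: lowest address holds the most-significant byte.
The bytes are already most-significant first: 0x9A3551B3.
Top bit is set, so as a signed 32-bit value this is 0x9A3551B3 − 2^32 = -1707781709.

-1707781709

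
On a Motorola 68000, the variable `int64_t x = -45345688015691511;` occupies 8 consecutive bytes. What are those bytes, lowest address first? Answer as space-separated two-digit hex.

Two's complement of -45345688015691511 in 64 bits: 45345688015691511 = 0x00A119A9BA455EF7; invert → 0xFF5EE65645BAA108; add 1 → 0xFF5EE65645BAA109.
Split into bytes (most-significant first): FF 5E E6 56 45 BA A1 09.
In big-endian order the high byte comes first in memory.
So the memory order matches the most-significant-first order: FF 5E E6 56 45 BA A1 09.

FF 5E E6 56 45 BA A1 09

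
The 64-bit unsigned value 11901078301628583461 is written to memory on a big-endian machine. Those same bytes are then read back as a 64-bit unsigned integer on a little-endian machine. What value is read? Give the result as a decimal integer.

2688277500066212261

11901078301628583461 in 64-bit hexadecimal is 0xA5291FA924AE4E25.
Stored big-endian, the bytes at ascending addresses are A5 29 1F A9 24 AE 4E 25.
Read back as little-endian, the first byte is least significant, giving 0x254EAE24A91F29A5.
0x254EAE24A91F29A5 = 2688277500066212261.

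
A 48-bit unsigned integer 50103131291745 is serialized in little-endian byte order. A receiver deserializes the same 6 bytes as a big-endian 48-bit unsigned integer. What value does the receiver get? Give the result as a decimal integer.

107478730379565

50103131291745 in 48-bit hexadecimal is 0x2D918B57C061.
Stored little-endian, the bytes at ascending addresses are 61 C0 57 8B 91 2D.
Read back as big-endian, the last byte is least significant, giving 0x61C0578B912D.
0x61C0578B912D = 107478730379565.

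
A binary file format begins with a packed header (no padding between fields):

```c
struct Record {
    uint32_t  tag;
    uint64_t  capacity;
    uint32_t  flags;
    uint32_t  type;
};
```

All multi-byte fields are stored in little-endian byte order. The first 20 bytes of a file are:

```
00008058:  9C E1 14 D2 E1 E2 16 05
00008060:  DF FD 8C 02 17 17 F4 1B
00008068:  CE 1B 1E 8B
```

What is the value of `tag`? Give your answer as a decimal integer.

3524583836

`tag` is the first field, at byte offset 0, occupying 4 bytes.
Bytes at offsets 0..3: 9C E1 14 D2.
Little-endian stores the least-significant byte at the lowest address.
Reassemble most-significant byte first: D2 14 E1 9C → 0xD214E19C.
0xD214E19C = 3524583836.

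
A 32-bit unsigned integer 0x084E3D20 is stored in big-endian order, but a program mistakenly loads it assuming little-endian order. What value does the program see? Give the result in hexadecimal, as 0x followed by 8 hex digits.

Stored big-endian, the bytes at ascending addresses are 08 4E 3D 20.
Read back as little-endian, the first byte is least significant, giving 0x203D4E08.

0x203D4E08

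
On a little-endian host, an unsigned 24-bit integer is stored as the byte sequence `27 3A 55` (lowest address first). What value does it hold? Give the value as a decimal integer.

5585447

In little-endian order the low byte comes first in memory.
Reassemble most-significant byte first: 55 3A 27 → 0x553A27.
0x553A27 = 5585447.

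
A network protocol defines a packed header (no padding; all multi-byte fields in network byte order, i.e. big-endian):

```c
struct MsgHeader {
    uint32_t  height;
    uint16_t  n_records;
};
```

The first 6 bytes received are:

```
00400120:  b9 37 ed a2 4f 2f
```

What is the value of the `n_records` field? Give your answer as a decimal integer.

`n_records` follows `height` (4 bytes), so it starts at byte offset 4 and occupies 2 bytes.
Bytes at offsets 4..5: 4F 2F.
In big-endian order the high byte comes first in memory.
The bytes are already most-significant first: 0x4F2F.
0x4F2F = 20271.

20271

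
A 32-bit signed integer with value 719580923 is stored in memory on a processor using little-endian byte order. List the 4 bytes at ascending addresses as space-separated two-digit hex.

719580923 in hexadecimal, padded to 32 bits, is 0x2AE3EEFB.
Split into bytes (most-significant first): 2A E3 EE FB.
In little-endian order the low byte comes first in memory.
So at ascending addresses the bytes are FB EE E3 2A.

FB EE E3 2A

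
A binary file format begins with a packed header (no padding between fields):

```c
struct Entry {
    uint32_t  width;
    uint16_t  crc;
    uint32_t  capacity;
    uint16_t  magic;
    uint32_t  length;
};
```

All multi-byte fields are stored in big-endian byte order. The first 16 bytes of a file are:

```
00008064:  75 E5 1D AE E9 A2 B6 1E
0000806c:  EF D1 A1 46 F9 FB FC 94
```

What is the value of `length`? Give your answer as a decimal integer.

4194040980

`length` follows `width` (4 B), `crc` (2 B), `capacity` (4 B), `magic` (2 B), so it starts at offset 4 + 2 + 4 + 2 = 12 and occupies 4 bytes.
Bytes at offsets 12..15: F9 FB FC 94.
Big-endian stores the most-significant byte at the lowest address.
The bytes are already most-significant first: 0xF9FBFC94.
0xF9FBFC94 = 4194040980.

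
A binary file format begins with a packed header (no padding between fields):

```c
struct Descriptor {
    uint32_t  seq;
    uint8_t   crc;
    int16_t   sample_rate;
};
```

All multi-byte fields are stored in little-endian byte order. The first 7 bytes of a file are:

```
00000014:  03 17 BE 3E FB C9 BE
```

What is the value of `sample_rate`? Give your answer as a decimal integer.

`sample_rate` follows `seq` (4 B), `crc` (1 B), so it starts at offset 4 + 1 = 5 and occupies 2 bytes.
Bytes at offsets 5..6: C9 BE.
In little-endian order the low byte comes first in memory.
Reassemble most-significant byte first: BE C9 → 0xBEC9.
Top bit is set, so as a signed 16-bit value this is 0xBEC9 − 2^16 = -16695.

-16695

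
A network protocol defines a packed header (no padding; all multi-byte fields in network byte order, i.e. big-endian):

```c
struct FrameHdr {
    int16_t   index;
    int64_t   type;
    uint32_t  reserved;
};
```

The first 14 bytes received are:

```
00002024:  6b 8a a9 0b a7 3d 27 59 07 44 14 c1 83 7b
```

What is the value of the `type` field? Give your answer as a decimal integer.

-6265730575460923580

`type` follows `index` (2 bytes), so it starts at byte offset 2 and occupies 8 bytes.
Bytes at offsets 2..9: A9 0B A7 3D 27 59 07 44.
Big-endian: lowest address holds the most-significant byte.
The bytes are already most-significant first: 0xA90BA73D27590744.
Top bit is set, so as a signed 64-bit value this is 0xA90BA73D27590744 − 2^64 = -6265730575460923580.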